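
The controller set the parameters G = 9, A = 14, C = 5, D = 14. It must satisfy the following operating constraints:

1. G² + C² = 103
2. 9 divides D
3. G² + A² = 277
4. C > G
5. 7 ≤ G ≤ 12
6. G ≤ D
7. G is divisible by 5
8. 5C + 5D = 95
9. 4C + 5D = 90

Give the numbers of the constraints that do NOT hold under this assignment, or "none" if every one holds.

The assignment fails constraints 1, 2, 4, and 7.

1. G² + C² = 9² + 5² = 81 + 25 = 106, not 103  FAIL
2. 14 = 9×1 + 5, so 9 does not divide 14  FAIL
3. G² + A² = 9² + 14² = 81 + 196 = 277  OK
4. C = 5, G = 9; 5 ≤ 9 (want >)  FAIL
5. G = 9 lies in [7, 12]  OK
6. G = 9, D = 14; 9 ≤ 14  OK
7. 9 = 5×1 + 4, so 5 does not divide 9  FAIL
8. 5C + 5D = 5(5) + 5(14) = 95  OK
9. 4C + 5D = 4(5) + 5(14) = 90  OK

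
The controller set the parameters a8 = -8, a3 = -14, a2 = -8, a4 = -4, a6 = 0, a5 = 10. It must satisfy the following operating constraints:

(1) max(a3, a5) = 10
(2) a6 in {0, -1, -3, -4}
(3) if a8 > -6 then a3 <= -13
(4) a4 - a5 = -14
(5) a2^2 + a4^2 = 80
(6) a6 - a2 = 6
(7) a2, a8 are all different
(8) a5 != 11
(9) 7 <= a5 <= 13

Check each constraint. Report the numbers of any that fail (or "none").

(1) max(-14, 10) = 10  OK
(2) a6 = 0 is in {0, -1, -3, -4}  OK
(3) a8 = -8, not > -6; antecedent false, conditional vacuously true  OK
(4) a4 - a5 = -4 - 10 = -14  OK
(5) a2^2 + a4^2 = (-8)^2 + (-4)^2 = 64 + 16 = 80  OK
(6) a6 - a2 = 0 - (-8) = 8, not 6  FAIL
(7) a2 = a8 = -8, not all different  FAIL
(8) a5 = 10, and 10 ≠ 11  OK
(9) a5 = 10 lies in [7, 13]  OK

Constraints 6, 7 do not hold.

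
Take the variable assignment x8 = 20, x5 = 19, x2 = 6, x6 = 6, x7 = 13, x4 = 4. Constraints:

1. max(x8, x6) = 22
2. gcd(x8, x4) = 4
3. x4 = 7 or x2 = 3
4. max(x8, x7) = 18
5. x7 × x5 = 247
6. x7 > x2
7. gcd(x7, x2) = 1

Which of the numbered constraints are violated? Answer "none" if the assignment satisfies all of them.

1. max(20, 6) = 20, not 22 — violated.
2. gcd(20, 4) = 4 — satisfied.
3. x4 = 4 ≠ 7 and x2 = 6 ≠ 3; both disjuncts false — violated.
4. max(20, 13) = 20, not 18 — violated.
5. x7 × x5 = 13 × 19 = 247 — satisfied.
6. x7 = 13, x2 = 6; 13 > 6 — satisfied.
7. gcd(13, 6) = 1 — satisfied.

Violated: 1, 3, 4.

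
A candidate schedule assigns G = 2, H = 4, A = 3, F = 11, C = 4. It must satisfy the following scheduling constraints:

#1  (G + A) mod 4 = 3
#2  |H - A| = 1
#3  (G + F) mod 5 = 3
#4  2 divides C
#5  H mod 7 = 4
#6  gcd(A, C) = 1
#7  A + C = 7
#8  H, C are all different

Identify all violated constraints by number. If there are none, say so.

#1 G + A = 5; 5 mod 4 = 1, not 3 — violated.
#2 |4 - 3| = 1 — OK.
#3 G + F = 13; 13 mod 5 = 3 — OK.
#4 4 / 2 = 2, so 2 divides 4 — OK.
#5 4 mod 7 = 4 — OK.
#6 gcd(3, 4) = 1 — OK.
#7 A + C = 3 + 4 = 7 — OK.
#8 H = C = 4, not all different — violated.

Constraints 1 and 8 are violated.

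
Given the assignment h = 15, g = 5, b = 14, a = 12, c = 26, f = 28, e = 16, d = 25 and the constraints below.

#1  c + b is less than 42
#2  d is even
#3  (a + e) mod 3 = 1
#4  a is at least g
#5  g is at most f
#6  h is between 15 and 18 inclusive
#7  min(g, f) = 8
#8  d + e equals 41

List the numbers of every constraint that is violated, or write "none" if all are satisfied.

No — constraints 2 and 7 are not satisfied.

#1 c + b = 26 + 14 = 40; 40 < 42  holds
#2 d = 25 is odd  fails
#3 a + e = 28; 28 mod 3 = 1  holds
#4 a = 12, g = 5; 12 ≥ 5  holds
#5 g = 5, f = 28; 5 ≤ 28  holds
#6 h = 15 lies in [15, 18]  holds
#7 min(5, 28) = 5, not 8  fails
#8 d + e = 25 + 16 = 41  holds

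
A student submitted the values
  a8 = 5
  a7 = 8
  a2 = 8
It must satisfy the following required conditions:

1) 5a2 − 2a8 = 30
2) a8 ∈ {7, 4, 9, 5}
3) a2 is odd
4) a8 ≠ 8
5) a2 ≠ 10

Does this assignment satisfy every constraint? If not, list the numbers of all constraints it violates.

Constraint 3 does not hold.

1) 5a2 − 2a8 = 5(8) − 2(5) = 30 — OK.
2) a8 = 5 is in {7, 4, 9, 5} — OK.
3) a2 = 8 is even — violated.
4) a8 = 5, and 5 ≠ 8 — OK.
5) a2 = 8, and 8 ≠ 10 — OK.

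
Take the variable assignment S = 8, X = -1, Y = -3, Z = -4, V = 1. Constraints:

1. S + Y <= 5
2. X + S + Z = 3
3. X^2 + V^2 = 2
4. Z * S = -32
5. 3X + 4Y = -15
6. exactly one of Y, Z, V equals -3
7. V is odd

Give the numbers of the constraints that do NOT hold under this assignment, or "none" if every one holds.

The assignment satisfies every constraint.

1. S + Y = 8 + (-3) = 5; 5 ≤ 5 — OK.
2. X + S + Z = -1 + 8 + (-4) = 3 — OK.
3. X^2 + V^2 = (-1)^2 + 1^2 = 1 + 1 = 2 — OK.
4. Z * S = -4 * 8 = -32 — OK.
5. 3X + 4Y = 3(-1) + 4(-3) = -15 — OK.
6. Y=-3, Z=-4, V=1; 1 of them equals -3 — OK.
7. V = 1 is odd — OK.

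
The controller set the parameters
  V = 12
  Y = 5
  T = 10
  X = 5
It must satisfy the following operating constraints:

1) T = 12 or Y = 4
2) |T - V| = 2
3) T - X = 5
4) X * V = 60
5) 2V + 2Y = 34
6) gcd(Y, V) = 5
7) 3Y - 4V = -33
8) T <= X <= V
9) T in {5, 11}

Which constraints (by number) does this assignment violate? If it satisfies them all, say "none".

No — constraints 1, 6, 8, and 9 are not satisfied.

1) T = 10 ≠ 12 and Y = 5 ≠ 4; both disjuncts false  ✗
2) |10 - 12| = 2  ✓
3) T - X = 10 - 5 = 5  ✓
4) X * V = 5 * 12 = 60  ✓
5) 2V + 2Y = 2(12) + 2(5) = 34  ✓
6) gcd(5, 12) = 1, not 5  ✗
7) 3Y - 4V = 3(5) - 4(12) = -33  ✓
8) values 10, 5, 12; T = 10 is not <= X = 5  ✗
9) T = 10 is not in {5, 11}  ✗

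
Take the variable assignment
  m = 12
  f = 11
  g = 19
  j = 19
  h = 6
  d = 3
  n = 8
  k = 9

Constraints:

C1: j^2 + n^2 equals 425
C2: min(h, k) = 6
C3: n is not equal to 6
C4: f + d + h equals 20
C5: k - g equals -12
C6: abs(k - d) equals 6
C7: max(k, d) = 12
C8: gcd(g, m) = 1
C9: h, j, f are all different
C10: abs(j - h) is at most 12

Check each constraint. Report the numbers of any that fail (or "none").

Constraints 5, 7, 10 are violated.

C1: j^2 + n^2 = 19^2 + 8^2 = 361 + 64 = 425 — holds.
C2: min(6, 9) = 6 — holds.
C3: n = 8, and 8 ≠ 6 — holds.
C4: f + d + h = 11 + 3 + 6 = 20 — holds.
C5: k - g = 9 - 19 = -10, not -12 — does not hold.
C6: abs(9 - 3) = 6 — holds.
C7: max(9, 3) = 9, not 12 — does not hold.
C8: gcd(19, 12) = 1 — holds.
C9: values 6, 19, 11 are pairwise distinct — holds.
C10: abs(19 - 6) = 13; 13 > 12, exceeds bound 12 — does not hold.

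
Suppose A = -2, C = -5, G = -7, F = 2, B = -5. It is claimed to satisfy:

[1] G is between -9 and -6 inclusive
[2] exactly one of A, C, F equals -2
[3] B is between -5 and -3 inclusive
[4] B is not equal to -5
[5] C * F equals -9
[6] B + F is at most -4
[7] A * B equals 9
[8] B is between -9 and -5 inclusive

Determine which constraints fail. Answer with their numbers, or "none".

[1] G = -7 lies in [-9, -6] — satisfied.
[2] A=-2, C=-5, F=2; 1 of them equals -2 — satisfied.
[3] B = -5 lies in [-5, -3] — satisfied.
[4] B = -5, but -5 is required to differ — violated.
[5] C * F = -5 * 2 = -10, not -9 — violated.
[6] B + F = -5 + 2 = -3; -3 > -4, bound -4 not met — violated.
[7] A * B = -2 * (-5) = 10, not 9 — violated.
[8] B = -5 lies in [-9, -5] — satisfied.

Constraints 4, 5, 6, and 7 are violated.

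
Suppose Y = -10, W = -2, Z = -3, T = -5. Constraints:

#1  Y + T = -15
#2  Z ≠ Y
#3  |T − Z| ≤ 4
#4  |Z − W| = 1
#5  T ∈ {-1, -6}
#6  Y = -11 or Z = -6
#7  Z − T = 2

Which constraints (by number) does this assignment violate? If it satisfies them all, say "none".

Violated: 5 and 6.

#1 Y + T = -10 + (-5) = -15  ✔
#2 Z = -3, Y = -10; distinct  ✔
#3 |-5 − (-3)| = 2; 2 ≤ 4  ✔
#4 |-3 − (-2)| = 1  ✔
#5 T = -5 is not in {-1, -6}  ✘
#6 Y = -10 ≠ -11 and Z = -3 ≠ -6; both disjuncts false  ✘
#7 Z − T = -3 − (-5) = 2  ✔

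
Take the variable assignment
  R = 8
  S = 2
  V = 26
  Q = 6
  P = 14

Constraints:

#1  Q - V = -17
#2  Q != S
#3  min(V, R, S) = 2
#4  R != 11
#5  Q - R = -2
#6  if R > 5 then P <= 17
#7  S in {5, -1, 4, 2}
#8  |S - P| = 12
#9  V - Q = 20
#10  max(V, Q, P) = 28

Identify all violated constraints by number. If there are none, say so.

#1 Q - V = 6 - 26 = -20, not -17 — violated.
#2 Q = 6, S = 2; distinct — satisfied.
#3 min(26, 8, 2) = 2 — satisfied.
#4 R = 8, and 8 ≠ 11 — satisfied.
#5 Q - R = 6 - 8 = -2 — satisfied.
#6 R = 8 > 5, so we need P ≤ 17; P = 14 ≤ 17 — satisfied.
#7 S = 2 is in {5, -1, 4, 2} — satisfied.
#8 |2 - 14| = 12 — satisfied.
#9 V - Q = 26 - 6 = 20 — satisfied.
#10 max(26, 6, 14) = 26, not 28 — violated.

No — constraints 1, 10 are not satisfied.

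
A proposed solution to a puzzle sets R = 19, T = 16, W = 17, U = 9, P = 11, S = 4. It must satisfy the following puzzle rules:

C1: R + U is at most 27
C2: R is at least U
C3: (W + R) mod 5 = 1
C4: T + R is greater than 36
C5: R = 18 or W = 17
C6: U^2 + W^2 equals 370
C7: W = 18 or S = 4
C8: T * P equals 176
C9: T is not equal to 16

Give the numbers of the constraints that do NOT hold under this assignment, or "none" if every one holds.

Violated: 1, 4, 9.

C1: R + U = 19 + 9 = 28; 28 > 27, bound 27 not met — violated.
C2: R = 19, U = 9; 19 ≥ 9 — OK.
C3: W + R = 36; 36 mod 5 = 1 — OK.
C4: T + R = 16 + 19 = 35; 35 ≤ 36, bound 36 not met — violated.
C5: R = 19 ≠ 18, but W = 17 = 17 (second disjunct) — OK.
C6: U^2 + W^2 = 9^2 + 17^2 = 81 + 289 = 370 — OK.
C7: W = 17 ≠ 18, but S = 4 = 4 (second disjunct) — OK.
C8: T * P = 16 * 11 = 176 — OK.
C9: T = 16, but 16 is required to differ — violated.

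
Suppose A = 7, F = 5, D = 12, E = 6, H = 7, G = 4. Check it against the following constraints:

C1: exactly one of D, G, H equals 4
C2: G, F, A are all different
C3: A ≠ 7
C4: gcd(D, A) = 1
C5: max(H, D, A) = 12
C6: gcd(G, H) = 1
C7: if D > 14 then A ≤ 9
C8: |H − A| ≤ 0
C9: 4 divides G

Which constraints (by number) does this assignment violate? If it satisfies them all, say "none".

Violated: 3.

C1: D=12, G=4, H=7; 1 of them equals 4  ✓
C2: values 4, 5, 7 are pairwise distinct  ✓
C3: A = 7, but 7 is required to differ  ✗
C4: gcd(12, 7) = 1  ✓
C5: max(7, 12, 7) = 12  ✓
C6: gcd(4, 7) = 1  ✓
C7: D = 12, not > 14; antecedent false, conditional vacuously true  ✓
C8: |7 − 7| = 0; 0 ≤ 0  ✓
C9: 4 / 4 = 1, so 4 divides 4  ✓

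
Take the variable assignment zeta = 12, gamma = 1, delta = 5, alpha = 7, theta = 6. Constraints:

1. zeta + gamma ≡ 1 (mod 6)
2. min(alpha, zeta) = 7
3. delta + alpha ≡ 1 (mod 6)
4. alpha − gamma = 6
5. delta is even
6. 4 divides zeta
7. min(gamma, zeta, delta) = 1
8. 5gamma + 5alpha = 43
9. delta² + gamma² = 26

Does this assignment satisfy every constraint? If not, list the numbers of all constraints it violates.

Constraints 3, 5, 8 do not hold.

1. zeta + gamma = 13; 13 mod 6 = 1 — holds.
2. min(7, 12) = 7 — holds.
3. delta + alpha = 12; 12 mod 6 = 0, not 1 — does not hold.
4. alpha − gamma = 7 − 1 = 6 — holds.
5. delta = 5 is odd — does not hold.
6. 12 / 4 = 3, so 4 divides 12 — holds.
7. min(1, 12, 5) = 1 — holds.
8. 5gamma + 5alpha = 5(1) + 5(7) = 40, not 43 — does not hold.
9. delta² + gamma² = 5² + 1² = 25 + 1 = 26 — holds.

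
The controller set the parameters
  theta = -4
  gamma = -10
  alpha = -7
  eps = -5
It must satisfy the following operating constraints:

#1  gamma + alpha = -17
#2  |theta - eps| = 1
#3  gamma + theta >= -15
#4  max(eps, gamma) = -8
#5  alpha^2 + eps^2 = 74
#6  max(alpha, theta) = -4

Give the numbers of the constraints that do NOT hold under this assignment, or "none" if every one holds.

#1 gamma + alpha = -10 + (-7) = -17  holds
#2 |-4 - (-5)| = 1  holds
#3 gamma + theta = -10 + (-4) = -14; -14 ≥ -15  holds
#4 max(-5, -10) = -5, not -8  fails
#5 alpha^2 + eps^2 = (-7)^2 + (-5)^2 = 49 + 25 = 74  holds
#6 max(-7, -4) = -4  holds

Constraint 4 is violated.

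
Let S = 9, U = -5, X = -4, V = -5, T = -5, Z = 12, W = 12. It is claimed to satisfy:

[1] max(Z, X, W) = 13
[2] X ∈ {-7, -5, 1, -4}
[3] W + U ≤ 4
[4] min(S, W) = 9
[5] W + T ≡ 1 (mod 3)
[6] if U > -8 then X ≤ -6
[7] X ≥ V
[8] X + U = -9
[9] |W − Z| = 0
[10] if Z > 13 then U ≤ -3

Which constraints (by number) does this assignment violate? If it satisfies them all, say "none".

Constraints 1, 3, 6 are violated.

[1] max(12, -4, 12) = 12, not 13  ✘
[2] X = -4 is in {-7, -5, 1, -4}  ✔
[3] W + U = 12 + (-5) = 7; 7 > 4, bound 4 not met  ✘
[4] min(9, 12) = 9  ✔
[5] W + T = 7; 7 mod 3 = 1  ✔
[6] U = -5 > -8, so we need X ≤ -6; but X = -4 > -6  ✘
[7] X = -4, V = -5; -4 ≥ -5  ✔
[8] X + U = -4 + (-5) = -9  ✔
[9] |12 − 12| = 0  ✔
[10] Z = 12, not > 13; antecedent false, conditional vacuously true  ✔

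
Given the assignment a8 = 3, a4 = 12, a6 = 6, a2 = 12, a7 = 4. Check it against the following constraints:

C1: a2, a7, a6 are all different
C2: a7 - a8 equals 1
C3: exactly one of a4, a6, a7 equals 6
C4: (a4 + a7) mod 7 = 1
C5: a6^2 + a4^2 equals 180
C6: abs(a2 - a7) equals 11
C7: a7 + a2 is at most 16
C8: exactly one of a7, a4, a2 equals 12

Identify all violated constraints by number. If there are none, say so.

Violated: 4, 6, 8.

C1: values 12, 4, 6 are pairwise distinct  ✓
C2: a7 - a8 = 4 - 3 = 1  ✓
C3: a4=12, a6=6, a7=4; 1 of them equals 6  ✓
C4: a4 + a7 = 16; 16 mod 7 = 2, not 1  ✗
C5: a6^2 + a4^2 = 6^2 + 12^2 = 36 + 144 = 180  ✓
C6: abs(12 - 4) = 8, not 11  ✗
C7: a7 + a2 = 4 + 12 = 16; 16 ≤ 16  ✓
C8: a7=4, a4=12, a2=12; 2 of them equal 12, not exactly one  ✗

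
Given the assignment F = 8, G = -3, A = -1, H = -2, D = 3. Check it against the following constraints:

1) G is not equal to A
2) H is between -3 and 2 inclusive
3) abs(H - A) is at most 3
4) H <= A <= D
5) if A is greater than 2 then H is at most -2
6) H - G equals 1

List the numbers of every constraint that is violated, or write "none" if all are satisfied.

Yes — all constraints hold.

1) G = -3, A = -1; distinct — holds.
2) H = -2 lies in [-3, 2] — holds.
3) abs(-2 - (-1)) = 1; 1 ≤ 3 — holds.
4) values -2 <= -1 <= 3 — holds.
5) A = -1, not > 2; antecedent false, conditional vacuously true — holds.
6) H - G = -2 - (-3) = 1 — holds.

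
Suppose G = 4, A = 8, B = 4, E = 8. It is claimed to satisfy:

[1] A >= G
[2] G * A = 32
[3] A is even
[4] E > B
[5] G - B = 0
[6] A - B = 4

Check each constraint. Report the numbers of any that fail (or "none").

[1] A = 8, G = 4; 8 ≥ 4 — OK.
[2] G * A = 4 * 8 = 32 — OK.
[3] A = 8 is even — OK.
[4] E = 8, B = 4; 8 > 4 — OK.
[5] G - B = 4 - 4 = 0 — OK.
[6] A - B = 8 - 4 = 4 — OK.

Yes — all constraints hold.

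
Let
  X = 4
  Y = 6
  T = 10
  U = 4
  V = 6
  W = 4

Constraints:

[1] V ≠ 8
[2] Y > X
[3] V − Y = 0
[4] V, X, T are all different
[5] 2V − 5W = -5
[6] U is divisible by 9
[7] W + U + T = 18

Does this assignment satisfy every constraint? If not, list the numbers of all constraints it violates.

Constraints 5 and 6 do not hold.

[1] V = 6, and 6 ≠ 8  ✓
[2] Y = 6, X = 4; 6 > 4  ✓
[3] V − Y = 6 − 6 = 0  ✓
[4] values 6, 4, 10 are pairwise distinct  ✓
[5] 2V − 5W = 2(6) − 5(4) = -8, not -5  ✗
[6] 4 = 9×0 + 4, so 9 does not divide 4  ✗
[7] W + U + T = 4 + 4 + 10 = 18  ✓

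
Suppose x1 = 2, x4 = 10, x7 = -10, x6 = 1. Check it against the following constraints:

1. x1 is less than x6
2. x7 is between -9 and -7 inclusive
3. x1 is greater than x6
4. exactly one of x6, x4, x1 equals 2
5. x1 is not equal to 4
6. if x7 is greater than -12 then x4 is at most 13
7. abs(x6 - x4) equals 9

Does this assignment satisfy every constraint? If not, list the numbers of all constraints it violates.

No — constraints 1, 2 are not satisfied.

1. x1 = 2, x6 = 1; 2 ≥ 1 (want <)  ✗
2. x7 = -10 is outside [-9, -7]  ✗
3. x1 = 2, x6 = 1; 2 > 1  ✓
4. x6=1, x4=10, x1=2; 1 of them equals 2  ✓
5. x1 = 2, and 2 ≠ 4  ✓
6. x7 = -10 > -12, so we need x4 ≤ 13; x4 = 10 ≤ 13  ✓
7. abs(1 - 10) = 9  ✓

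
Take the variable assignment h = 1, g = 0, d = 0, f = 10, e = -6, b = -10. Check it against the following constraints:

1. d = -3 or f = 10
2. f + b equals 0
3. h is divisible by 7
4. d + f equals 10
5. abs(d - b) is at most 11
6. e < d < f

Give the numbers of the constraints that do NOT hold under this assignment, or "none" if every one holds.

No — constraint 3 is not satisfied.

1. d = 0 ≠ -3, but f = 10 = 10 (second disjunct)  OK
2. f + b = 10 + (-10) = 0  OK
3. 1 = 7*0 + 1, so 7 does not divide 1  FAIL
4. d + f = 0 + 10 = 10  OK
5. abs(0 - (-10)) = 10; 10 ≤ 11  OK
6. values -6 < 0 < 10  OK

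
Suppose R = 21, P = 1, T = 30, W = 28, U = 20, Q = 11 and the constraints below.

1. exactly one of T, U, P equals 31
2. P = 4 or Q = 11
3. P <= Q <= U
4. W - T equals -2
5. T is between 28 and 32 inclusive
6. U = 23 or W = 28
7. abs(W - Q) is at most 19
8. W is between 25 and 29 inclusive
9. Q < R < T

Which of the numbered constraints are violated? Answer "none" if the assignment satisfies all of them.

Constraint 1 does not hold.

1. T=30, U=20, P=1; 0 of them equal 31, not exactly one — violated.
2. P = 1 ≠ 4, but Q = 11 = 11 (second disjunct) — OK.
3. values 1 <= 11 <= 20 — OK.
4. W - T = 28 - 30 = -2 — OK.
5. T = 30 lies in [28, 32] — OK.
6. U = 20 ≠ 23, but W = 28 = 28 (second disjunct) — OK.
7. abs(28 - 11) = 17; 17 ≤ 19 — OK.
8. W = 28 lies in [25, 29] — OK.
9. values 11 < 21 < 30 — OK.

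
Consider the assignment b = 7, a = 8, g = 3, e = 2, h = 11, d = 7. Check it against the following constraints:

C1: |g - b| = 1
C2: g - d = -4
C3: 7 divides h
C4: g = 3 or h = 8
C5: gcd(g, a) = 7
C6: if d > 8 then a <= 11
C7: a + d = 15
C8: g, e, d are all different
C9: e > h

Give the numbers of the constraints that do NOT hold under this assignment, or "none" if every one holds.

The assignment fails constraints 1, 3, 5, and 9.

C1: |3 - 7| = 4, not 1 — fails.
C2: g - d = 3 - 7 = -4 — holds.
C3: 11 = 7*1 + 4, so 7 does not divide 11 — fails.
C4: g = 3 = 3 (first disjunct) — holds.
C5: gcd(3, 8) = 1, not 7 — fails.
C6: d = 7, not > 8; antecedent false, conditional vacuously true — holds.
C7: a + d = 8 + 7 = 15 — holds.
C8: values 3, 2, 7 are pairwise distinct — holds.
C9: e = 2, h = 11; 2 ≤ 11 (want >) — fails.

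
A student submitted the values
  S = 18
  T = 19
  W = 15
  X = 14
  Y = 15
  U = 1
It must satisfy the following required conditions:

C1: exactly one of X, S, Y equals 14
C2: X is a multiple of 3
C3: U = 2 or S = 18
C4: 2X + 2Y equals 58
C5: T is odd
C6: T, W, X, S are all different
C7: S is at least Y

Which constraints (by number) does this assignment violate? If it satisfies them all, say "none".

Violated: 2.

C1: X=14, S=18, Y=15; 1 of them equals 14  yes
C2: 14 = 3*4 + 2, so 3 does not divide 14  no
C3: U = 1 ≠ 2, but S = 18 = 18 (second disjunct)  yes
C4: 2X + 2Y = 2(14) + 2(15) = 58  yes
C5: T = 19 is odd  yes
C6: values 19, 15, 14, 18 are pairwise distinct  yes
C7: S = 18, Y = 15; 18 ≥ 15  yes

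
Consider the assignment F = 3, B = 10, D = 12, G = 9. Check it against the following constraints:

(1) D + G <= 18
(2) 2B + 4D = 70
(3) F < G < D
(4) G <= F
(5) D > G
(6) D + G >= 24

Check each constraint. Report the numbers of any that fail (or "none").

(1) D + G = 12 + 9 = 21; 21 > 18, bound 18 not met  FAIL
(2) 2B + 4D = 2(10) + 4(12) = 68, not 70  FAIL
(3) values 3 < 9 < 12  OK
(4) G = 9, F = 3; 9 > 3 (want ≤)  FAIL
(5) D = 12, G = 9; 12 > 9  OK
(6) D + G = 12 + 9 = 21; 21 < 24, bound 24 not met  FAIL

Constraints 1, 2, 4, and 6 do not hold.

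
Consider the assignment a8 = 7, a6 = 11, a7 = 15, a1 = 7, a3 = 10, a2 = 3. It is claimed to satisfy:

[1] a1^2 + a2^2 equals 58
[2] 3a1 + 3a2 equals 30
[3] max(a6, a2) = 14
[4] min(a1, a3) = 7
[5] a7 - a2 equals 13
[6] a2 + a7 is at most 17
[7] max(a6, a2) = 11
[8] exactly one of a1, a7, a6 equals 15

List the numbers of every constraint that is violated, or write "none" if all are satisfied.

Constraints 3, 5, and 6 do not hold.

[1] a1^2 + a2^2 = 7^2 + 3^2 = 49 + 9 = 58 — holds.
[2] 3a1 + 3a2 = 3(7) + 3(3) = 30 — holds.
[3] max(11, 3) = 11, not 14 — fails.
[4] min(7, 10) = 7 — holds.
[5] a7 - a2 = 15 - 3 = 12, not 13 — fails.
[6] a2 + a7 = 3 + 15 = 18; 18 > 17, bound 17 not met — fails.
[7] max(11, 3) = 11 — holds.
[8] a1=7, a7=15, a6=11; 1 of them equals 15 — holds.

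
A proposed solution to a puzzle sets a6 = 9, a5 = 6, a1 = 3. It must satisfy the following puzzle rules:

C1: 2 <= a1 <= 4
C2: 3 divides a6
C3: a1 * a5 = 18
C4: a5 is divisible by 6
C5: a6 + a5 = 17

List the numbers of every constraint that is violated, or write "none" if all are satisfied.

Violated: 5.

C1: a1 = 3 lies in [2, 4] — satisfied.
C2: 9 / 3 = 3, so 3 divides 9 — satisfied.
C3: a1 * a5 = 3 * 6 = 18 — satisfied.
C4: 6 / 6 = 1, so 6 divides 6 — satisfied.
C5: a6 + a5 = 9 + 6 = 15, not 17 — violated.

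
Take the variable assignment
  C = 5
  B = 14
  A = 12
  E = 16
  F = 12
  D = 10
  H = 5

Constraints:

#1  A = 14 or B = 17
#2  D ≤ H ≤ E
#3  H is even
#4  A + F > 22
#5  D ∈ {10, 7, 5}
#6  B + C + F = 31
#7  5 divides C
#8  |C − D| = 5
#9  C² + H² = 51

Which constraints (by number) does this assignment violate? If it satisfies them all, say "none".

#1 A = 12 ≠ 14 and B = 14 ≠ 17; both disjuncts false — does not hold.
#2 values 10, 5, 16; D = 10 is not ≤ H = 5 — does not hold.
#3 H = 5 is odd — does not hold.
#4 A + F = 12 + 12 = 24; 24 > 22 — holds.
#5 D = 10 is in {10, 7, 5} — holds.
#6 B + C + F = 14 + 5 + 12 = 31 — holds.
#7 5 / 5 = 1, so 5 divides 5 — holds.
#8 |5 − 10| = 5 — holds.
#9 C² + H² = 5² + 5² = 25 + 25 = 50, not 51 — does not hold.

Violated: 1, 2, 3, and 9.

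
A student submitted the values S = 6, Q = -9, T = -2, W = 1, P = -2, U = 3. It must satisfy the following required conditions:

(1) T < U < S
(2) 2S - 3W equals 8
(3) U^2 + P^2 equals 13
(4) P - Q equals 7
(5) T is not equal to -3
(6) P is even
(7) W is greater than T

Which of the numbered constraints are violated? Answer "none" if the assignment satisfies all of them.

(1) values -2 < 3 < 6  true
(2) 2S - 3W = 2(6) - 3(1) = 9, not 8  false
(3) U^2 + P^2 = 3^2 + (-2)^2 = 9 + 4 = 13  true
(4) P - Q = -2 - (-9) = 7  true
(5) T = -2, and -2 ≠ -3  true
(6) P = -2 is even  true
(7) W = 1, T = -2; 1 > -2  true

The assignment fails constraint 2.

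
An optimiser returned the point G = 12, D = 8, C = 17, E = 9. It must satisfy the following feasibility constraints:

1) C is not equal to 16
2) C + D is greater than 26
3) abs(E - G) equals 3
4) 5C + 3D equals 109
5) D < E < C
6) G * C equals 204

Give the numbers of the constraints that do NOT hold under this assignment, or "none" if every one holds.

1) C = 17, and 17 ≠ 16 — satisfied.
2) C + D = 17 + 8 = 25; 25 ≤ 26, bound 26 not met — violated.
3) abs(9 - 12) = 3 — satisfied.
4) 5C + 3D = 5(17) + 3(8) = 109 — satisfied.
5) values 8 < 9 < 17 — satisfied.
6) G * C = 12 * 17 = 204 — satisfied.

Constraint 2 is violated.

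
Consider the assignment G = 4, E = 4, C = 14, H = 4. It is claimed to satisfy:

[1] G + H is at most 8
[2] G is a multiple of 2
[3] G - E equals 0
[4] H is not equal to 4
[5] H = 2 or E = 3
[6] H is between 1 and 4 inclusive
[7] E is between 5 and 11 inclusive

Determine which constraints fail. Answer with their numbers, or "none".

Constraints 4, 5, and 7 do not hold.

[1] G + H = 4 + 4 = 8; 8 ≤ 8  ✔
[2] 4 / 2 = 2, so 2 divides 4  ✔
[3] G - E = 4 - 4 = 0  ✔
[4] H = 4, but 4 is required to differ  ✘
[5] H = 4 ≠ 2 and E = 4 ≠ 3; both disjuncts false  ✘
[6] H = 4 lies in [1, 4]  ✔
[7] E = 4 is outside [5, 11]  ✘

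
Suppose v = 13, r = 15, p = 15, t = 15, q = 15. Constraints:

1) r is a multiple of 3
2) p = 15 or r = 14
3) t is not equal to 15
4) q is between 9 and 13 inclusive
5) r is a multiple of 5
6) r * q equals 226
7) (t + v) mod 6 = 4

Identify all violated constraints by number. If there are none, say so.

No — constraints 3, 4, 6 are not satisfied.

1) 15 / 3 = 5, so 3 divides 15 — holds.
2) p = 15 = 15 (first disjunct) — holds.
3) t = 15, but 15 is required to differ — does not hold.
4) q = 15 is outside [9, 13] — does not hold.
5) 15 / 5 = 3, so 5 divides 15 — holds.
6) r * q = 15 * 15 = 225, not 226 — does not hold.
7) t + v = 28; 28 mod 6 = 4 — holds.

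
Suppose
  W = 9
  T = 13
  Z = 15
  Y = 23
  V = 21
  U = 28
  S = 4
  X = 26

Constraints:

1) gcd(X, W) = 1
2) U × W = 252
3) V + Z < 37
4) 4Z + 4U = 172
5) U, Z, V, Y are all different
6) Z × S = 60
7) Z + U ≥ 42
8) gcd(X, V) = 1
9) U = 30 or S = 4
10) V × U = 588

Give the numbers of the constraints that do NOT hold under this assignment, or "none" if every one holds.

None — every constraint holds.

1) gcd(26, 9) = 1 — satisfied.
2) U × W = 28 × 9 = 252 — satisfied.
3) V + Z = 21 + 15 = 36; 36 < 37 — satisfied.
4) 4Z + 4U = 4(15) + 4(28) = 172 — satisfied.
5) values 28, 15, 21, 23 are pairwise distinct — satisfied.
6) Z × S = 15 × 4 = 60 — satisfied.
7) Z + U = 15 + 28 = 43; 43 ≥ 42 — satisfied.
8) gcd(26, 21) = 1 — satisfied.
9) U = 28 ≠ 30, but S = 4 = 4 (second disjunct) — satisfied.
10) V × U = 21 × 28 = 588 — satisfied.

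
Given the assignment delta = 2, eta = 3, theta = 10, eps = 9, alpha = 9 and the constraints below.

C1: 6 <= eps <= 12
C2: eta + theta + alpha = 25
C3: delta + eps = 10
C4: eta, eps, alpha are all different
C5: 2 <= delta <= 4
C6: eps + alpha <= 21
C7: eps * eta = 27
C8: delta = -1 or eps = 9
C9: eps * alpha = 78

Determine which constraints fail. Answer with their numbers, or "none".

The assignment fails constraints 2, 3, 4, 9.

C1: eps = 9 lies in [6, 12]  OK
C2: eta + theta + alpha = 3 + 10 + 9 = 22, not 25  FAIL
C3: delta + eps = 2 + 9 = 11, not 10  FAIL
C4: eps = alpha = 9, not all different  FAIL
C5: delta = 2 lies in [2, 4]  OK
C6: eps + alpha = 9 + 9 = 18; 18 ≤ 21  OK
C7: eps * eta = 9 * 3 = 27  OK
C8: delta = 2 ≠ -1, but eps = 9 = 9 (second disjunct)  OK
C9: eps * alpha = 9 * 9 = 81, not 78  FAIL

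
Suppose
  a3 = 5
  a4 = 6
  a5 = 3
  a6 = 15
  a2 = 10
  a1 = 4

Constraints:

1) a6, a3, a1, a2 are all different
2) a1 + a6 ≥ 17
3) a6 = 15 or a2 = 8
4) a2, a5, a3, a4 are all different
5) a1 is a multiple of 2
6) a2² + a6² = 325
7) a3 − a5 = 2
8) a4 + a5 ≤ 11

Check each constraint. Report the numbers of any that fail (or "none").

1) values 15, 5, 4, 10 are pairwise distinct — OK.
2) a1 + a6 = 4 + 15 = 19; 19 ≥ 17 — OK.
3) a6 = 15 = 15 (first disjunct) — OK.
4) values 10, 3, 5, 6 are pairwise distinct — OK.
5) 4 / 2 = 2, so 2 divides 4 — OK.
6) a2² + a6² = 10² + 15² = 100 + 225 = 325 — OK.
7) a3 − a5 = 5 − 3 = 2 — OK.
8) a4 + a5 = 6 + 3 = 9; 9 ≤ 11 — OK.

No violations.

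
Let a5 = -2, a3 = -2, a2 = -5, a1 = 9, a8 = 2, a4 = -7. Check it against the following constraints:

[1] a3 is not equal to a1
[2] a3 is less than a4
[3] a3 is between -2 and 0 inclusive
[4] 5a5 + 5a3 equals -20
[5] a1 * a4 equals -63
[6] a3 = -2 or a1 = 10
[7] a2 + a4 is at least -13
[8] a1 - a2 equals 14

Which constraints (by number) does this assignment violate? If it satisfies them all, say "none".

Violated: 2.

[1] a3 = -2, a1 = 9; distinct — OK.
[2] a3 = -2, a4 = -7; -2 ≥ -7 (want <) — violated.
[3] a3 = -2 lies in [-2, 0] — OK.
[4] 5a5 + 5a3 = 5(-2) + 5(-2) = -20 — OK.
[5] a1 * a4 = 9 * (-7) = -63 — OK.
[6] a3 = -2 = -2 (first disjunct) — OK.
[7] a2 + a4 = -5 + (-7) = -12; -12 ≥ -13 — OK.
[8] a1 - a2 = 9 - (-5) = 14 — OK.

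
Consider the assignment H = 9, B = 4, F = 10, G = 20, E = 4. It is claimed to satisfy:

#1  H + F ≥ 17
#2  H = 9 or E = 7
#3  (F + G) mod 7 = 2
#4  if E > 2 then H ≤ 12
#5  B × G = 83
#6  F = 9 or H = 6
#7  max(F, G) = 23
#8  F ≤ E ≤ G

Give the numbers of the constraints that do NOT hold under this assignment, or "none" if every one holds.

No — constraints 5, 6, 7, 8 are not satisfied.

#1 H + F = 9 + 10 = 19; 19 ≥ 17  ✔
#2 H = 9 = 9 (first disjunct)  ✔
#3 F + G = 30; 30 mod 7 = 2  ✔
#4 E = 4 > 2, so we need H ≤ 12; H = 9 ≤ 12  ✔
#5 B × G = 4 × 20 = 80, not 83  ✘
#6 F = 10 ≠ 9 and H = 9 ≠ 6; both disjuncts false  ✘
#7 max(10, 20) = 20, not 23  ✘
#8 values 10, 4, 20; F = 10 is not ≤ E = 4  ✘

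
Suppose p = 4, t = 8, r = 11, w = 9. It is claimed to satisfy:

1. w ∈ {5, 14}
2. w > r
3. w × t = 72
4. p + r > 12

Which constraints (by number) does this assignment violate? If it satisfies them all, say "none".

The assignment fails constraints 1 and 2.

1. w = 9 is not in {5, 14}  FAIL
2. w = 9, r = 11; 9 ≤ 11 (want >)  FAIL
3. w × t = 9 × 8 = 72  OK
4. p + r = 4 + 11 = 15; 15 > 12  OK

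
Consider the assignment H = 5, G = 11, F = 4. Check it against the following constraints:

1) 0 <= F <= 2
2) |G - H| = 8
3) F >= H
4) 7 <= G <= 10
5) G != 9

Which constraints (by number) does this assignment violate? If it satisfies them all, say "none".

The assignment fails constraints 1, 2, 3, 4.

1) F = 4 is outside [0, 2]  FAIL
2) |11 - 5| = 6, not 8  FAIL
3) F = 4, H = 5; 4 < 5 (want ≥)  FAIL
4) G = 11 is outside [7, 10]  FAIL
5) G = 11, and 11 ≠ 9  OK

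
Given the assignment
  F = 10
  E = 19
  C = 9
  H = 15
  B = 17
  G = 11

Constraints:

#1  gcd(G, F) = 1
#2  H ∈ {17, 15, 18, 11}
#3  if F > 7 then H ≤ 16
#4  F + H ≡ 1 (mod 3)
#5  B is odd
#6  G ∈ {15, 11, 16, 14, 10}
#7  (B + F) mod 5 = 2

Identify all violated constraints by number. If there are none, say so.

None — every constraint holds.

#1 gcd(11, 10) = 1  OK
#2 H = 15 is in {17, 15, 18, 11}  OK
#3 F = 10 > 7, so we need H ≤ 16; H = 15 ≤ 16  OK
#4 F + H = 25; 25 mod 3 = 1  OK
#5 B = 17 is odd  OK
#6 G = 11 is in {15, 11, 16, 14, 10}  OK
#7 B + F = 27; 27 mod 5 = 2  OK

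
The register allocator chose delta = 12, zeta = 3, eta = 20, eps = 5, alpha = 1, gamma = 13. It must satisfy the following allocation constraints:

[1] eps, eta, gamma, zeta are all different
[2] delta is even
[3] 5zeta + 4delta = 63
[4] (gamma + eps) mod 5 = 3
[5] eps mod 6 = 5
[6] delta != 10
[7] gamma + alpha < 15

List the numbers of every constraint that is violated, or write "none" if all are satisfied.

All constraints are satisfied.

[1] values 5, 20, 13, 3 are pairwise distinct  ✓
[2] delta = 12 is even  ✓
[3] 5zeta + 4delta = 5(3) + 4(12) = 63  ✓
[4] gamma + eps = 18; 18 mod 5 = 3  ✓
[5] 5 mod 6 = 5  ✓
[6] delta = 12, and 12 ≠ 10  ✓
[7] gamma + alpha = 13 + 1 = 14; 14 < 15  ✓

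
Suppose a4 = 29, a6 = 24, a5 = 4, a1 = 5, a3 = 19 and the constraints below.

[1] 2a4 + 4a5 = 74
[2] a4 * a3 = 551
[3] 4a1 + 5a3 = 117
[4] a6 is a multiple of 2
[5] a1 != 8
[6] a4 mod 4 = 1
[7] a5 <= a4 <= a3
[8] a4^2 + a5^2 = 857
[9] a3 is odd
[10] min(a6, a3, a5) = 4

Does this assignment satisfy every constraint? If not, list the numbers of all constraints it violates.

[1] 2a4 + 4a5 = 2(29) + 4(4) = 74 — holds.
[2] a4 * a3 = 29 * 19 = 551 — holds.
[3] 4a1 + 5a3 = 4(5) + 5(19) = 115, not 117 — fails.
[4] 24 / 2 = 12, so 2 divides 24 — holds.
[5] a1 = 5, and 5 ≠ 8 — holds.
[6] 29 mod 4 = 1 — holds.
[7] values 4, 29, 19; a4 = 29 is not <= a3 = 19 — fails.
[8] a4^2 + a5^2 = 29^2 + 4^2 = 841 + 16 = 857 — holds.
[9] a3 = 19 is odd — holds.
[10] min(24, 19, 4) = 4 — holds.

Constraints 3, 7 are violated.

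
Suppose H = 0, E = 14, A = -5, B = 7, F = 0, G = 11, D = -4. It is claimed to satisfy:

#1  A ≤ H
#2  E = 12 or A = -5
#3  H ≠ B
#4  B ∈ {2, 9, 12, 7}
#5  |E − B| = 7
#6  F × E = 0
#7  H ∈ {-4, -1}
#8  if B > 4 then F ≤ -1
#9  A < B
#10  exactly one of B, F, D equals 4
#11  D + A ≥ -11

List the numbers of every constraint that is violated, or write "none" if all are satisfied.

#1 A = -5, H = 0; -5 ≤ 0 — holds.
#2 E = 14 ≠ 12, but A = -5 = -5 (second disjunct) — holds.
#3 H = 0, B = 7; distinct — holds.
#4 B = 7 is in {2, 9, 12, 7} — holds.
#5 |14 − 7| = 7 — holds.
#6 F × E = 0 × 14 = 0 — holds.
#7 H = 0 is not in {-4, -1} — does not hold.
#8 B = 7 > 4, so we need F ≤ -1; but F = 0 > -1 — does not hold.
#9 A = -5, B = 7; -5 < 7 — holds.
#10 B=7, F=0, D=-4; 0 of them equal 4, not exactly one — does not hold.
#11 D + A = -4 + (-5) = -9; -9 ≥ -11 — holds.

No — constraints 7, 8, and 10 are not satisfied.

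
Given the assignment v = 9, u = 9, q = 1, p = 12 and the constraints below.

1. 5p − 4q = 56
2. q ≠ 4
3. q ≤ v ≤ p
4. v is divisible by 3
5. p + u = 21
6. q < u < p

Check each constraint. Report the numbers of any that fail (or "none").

The assignment satisfies every constraint.

1. 5p − 4q = 5(12) − 4(1) = 56 — holds.
2. q = 1, and 1 ≠ 4 — holds.
3. values 1 ≤ 9 ≤ 12 — holds.
4. 9 / 3 = 3, so 3 divides 9 — holds.
5. p + u = 12 + 9 = 21 — holds.
6. values 1 < 9 < 12 — holds.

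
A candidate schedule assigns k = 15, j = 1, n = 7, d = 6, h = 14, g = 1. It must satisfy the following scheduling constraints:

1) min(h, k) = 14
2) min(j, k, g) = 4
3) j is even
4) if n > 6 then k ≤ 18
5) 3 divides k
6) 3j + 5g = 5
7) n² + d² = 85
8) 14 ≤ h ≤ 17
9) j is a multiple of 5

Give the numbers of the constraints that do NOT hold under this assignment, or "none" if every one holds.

No — constraints 2, 3, 6, and 9 are not satisfied.

1) min(14, 15) = 14 — holds.
2) min(1, 15, 1) = 1, not 4 — fails.
3) j = 1 is odd — fails.
4) n = 7 > 6, so we need k ≤ 18; k = 15 ≤ 18 — holds.
5) 15 / 3 = 5, so 3 divides 15 — holds.
6) 3j + 5g = 3(1) + 5(1) = 8, not 5 — fails.
7) n² + d² = 7² + 6² = 49 + 36 = 85 — holds.
8) h = 14 lies in [14, 17] — holds.
9) 1 = 5×0 + 1, so 5 does not divide 1 — fails.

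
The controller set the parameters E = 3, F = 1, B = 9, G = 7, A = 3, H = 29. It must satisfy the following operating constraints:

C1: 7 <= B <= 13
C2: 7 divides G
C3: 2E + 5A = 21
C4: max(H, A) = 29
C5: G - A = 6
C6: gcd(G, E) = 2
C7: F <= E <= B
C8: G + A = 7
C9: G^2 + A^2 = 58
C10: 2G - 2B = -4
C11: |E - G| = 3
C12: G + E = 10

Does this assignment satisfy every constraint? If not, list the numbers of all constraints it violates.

C1: B = 9 lies in [7, 13] — holds.
C2: 7 / 7 = 1, so 7 divides 7 — holds.
C3: 2E + 5A = 2(3) + 5(3) = 21 — holds.
C4: max(29, 3) = 29 — holds.
C5: G - A = 7 - 3 = 4, not 6 — does not hold.
C6: gcd(7, 3) = 1, not 2 — does not hold.
C7: values 1 <= 3 <= 9 — holds.
C8: G + A = 7 + 3 = 10, not 7 — does not hold.
C9: G^2 + A^2 = 7^2 + 3^2 = 49 + 9 = 58 — holds.
C10: 2G - 2B = 2(7) - 2(9) = -4 — holds.
C11: |3 - 7| = 4, not 3 — does not hold.
C12: G + E = 7 + 3 = 10 — holds.

No — constraints 5, 6, 8, and 11 are not satisfied.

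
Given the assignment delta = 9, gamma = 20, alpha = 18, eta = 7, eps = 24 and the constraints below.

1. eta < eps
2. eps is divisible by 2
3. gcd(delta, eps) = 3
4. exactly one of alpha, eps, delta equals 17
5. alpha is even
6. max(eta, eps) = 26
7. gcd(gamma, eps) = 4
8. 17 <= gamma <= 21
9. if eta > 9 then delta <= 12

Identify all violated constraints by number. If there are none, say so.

1. eta = 7, eps = 24; 7 < 24 — holds.
2. 24 / 2 = 12, so 2 divides 24 — holds.
3. gcd(9, 24) = 3 — holds.
4. alpha=18, eps=24, delta=9; 0 of them equal 17, not exactly one — does not hold.
5. alpha = 18 is even — holds.
6. max(7, 24) = 24, not 26 — does not hold.
7. gcd(20, 24) = 4 — holds.
8. gamma = 20 lies in [17, 21] — holds.
9. eta = 7, not > 9; antecedent false, conditional vacuously true — holds.

Constraints 4, 6 do not hold.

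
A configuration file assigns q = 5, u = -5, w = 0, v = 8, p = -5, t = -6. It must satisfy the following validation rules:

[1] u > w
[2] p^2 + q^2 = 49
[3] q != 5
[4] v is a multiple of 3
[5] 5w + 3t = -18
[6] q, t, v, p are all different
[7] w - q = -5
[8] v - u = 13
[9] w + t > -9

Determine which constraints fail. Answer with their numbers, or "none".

The assignment fails constraints 1, 2, 3, and 4.

[1] u = -5, w = 0; -5 ≤ 0 (want >)  false
[2] p^2 + q^2 = (-5)^2 + 5^2 = 25 + 25 = 50, not 49  false
[3] q = 5, but 5 is required to differ  false
[4] 8 = 3*2 + 2, so 3 does not divide 8  false
[5] 5w + 3t = 5(0) + 3(-6) = -18  true
[6] values 5, -6, 8, -5 are pairwise distinct  true
[7] w - q = 0 - 5 = -5  true
[8] v - u = 8 - (-5) = 13  true
[9] w + t = 0 + (-6) = -6; -6 > -9  true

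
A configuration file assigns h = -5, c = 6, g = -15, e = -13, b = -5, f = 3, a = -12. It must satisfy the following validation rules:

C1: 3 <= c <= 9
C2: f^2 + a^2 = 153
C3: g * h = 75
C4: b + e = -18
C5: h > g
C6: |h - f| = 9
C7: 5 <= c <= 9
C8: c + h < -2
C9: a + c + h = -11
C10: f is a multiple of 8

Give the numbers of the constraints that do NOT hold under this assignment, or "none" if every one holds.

Constraints 6, 8, 10 are violated.

C1: c = 6 lies in [3, 9]  yes
C2: f^2 + a^2 = 3^2 + (-12)^2 = 9 + 144 = 153  yes
C3: g * h = -15 * (-5) = 75  yes
C4: b + e = -5 + (-13) = -18  yes
C5: h = -5, g = -15; -5 > -15  yes
C6: |-5 - 3| = 8, not 9  no
C7: c = 6 lies in [5, 9]  yes
C8: c + h = 6 + (-5) = 1; 1 ≥ -2, bound -2 not met  no
C9: a + c + h = -12 + 6 + (-5) = -11  yes
C10: 3 = 8*0 + 3, so 8 does not divide 3  no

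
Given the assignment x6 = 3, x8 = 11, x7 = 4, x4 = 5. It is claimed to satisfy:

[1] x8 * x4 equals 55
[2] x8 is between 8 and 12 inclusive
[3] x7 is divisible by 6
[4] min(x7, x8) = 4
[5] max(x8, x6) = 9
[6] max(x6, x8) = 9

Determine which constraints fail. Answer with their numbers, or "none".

[1] x8 * x4 = 11 * 5 = 55 — holds.
[2] x8 = 11 lies in [8, 12] — holds.
[3] 4 = 6*0 + 4, so 6 does not divide 4 — fails.
[4] min(4, 11) = 4 — holds.
[5] max(11, 3) = 11, not 9 — fails.
[6] max(3, 11) = 11, not 9 — fails.

The assignment fails constraints 3, 5, and 6.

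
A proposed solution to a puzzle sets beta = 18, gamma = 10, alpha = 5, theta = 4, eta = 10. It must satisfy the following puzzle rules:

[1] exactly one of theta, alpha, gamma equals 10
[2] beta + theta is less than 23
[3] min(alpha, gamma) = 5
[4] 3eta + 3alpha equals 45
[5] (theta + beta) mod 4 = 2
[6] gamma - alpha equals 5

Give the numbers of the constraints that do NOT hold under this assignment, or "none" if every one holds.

None — every constraint holds.

[1] theta=4, alpha=5, gamma=10; 1 of them equals 10  holds
[2] beta + theta = 18 + 4 = 22; 22 < 23  holds
[3] min(5, 10) = 5  holds
[4] 3eta + 3alpha = 3(10) + 3(5) = 45  holds
[5] theta + beta = 22; 22 mod 4 = 2  holds
[6] gamma - alpha = 10 - 5 = 5  holds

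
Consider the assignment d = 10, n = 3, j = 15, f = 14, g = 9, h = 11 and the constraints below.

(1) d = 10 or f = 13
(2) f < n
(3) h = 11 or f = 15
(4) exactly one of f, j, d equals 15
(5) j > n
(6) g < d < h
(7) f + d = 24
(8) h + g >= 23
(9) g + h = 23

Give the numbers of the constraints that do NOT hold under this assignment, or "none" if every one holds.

Violated: 2, 8, and 9.

(1) d = 10 = 10 (first disjunct) — holds.
(2) f = 14, n = 3; 14 ≥ 3 (want <) — fails.
(3) h = 11 = 11 (first disjunct) — holds.
(4) f=14, j=15, d=10; 1 of them equals 15 — holds.
(5) j = 15, n = 3; 15 > 3 — holds.
(6) values 9 < 10 < 11 — holds.
(7) f + d = 14 + 10 = 24 — holds.
(8) h + g = 11 + 9 = 20; 20 < 23, bound 23 not met — fails.
(9) g + h = 9 + 11 = 20, not 23 — fails.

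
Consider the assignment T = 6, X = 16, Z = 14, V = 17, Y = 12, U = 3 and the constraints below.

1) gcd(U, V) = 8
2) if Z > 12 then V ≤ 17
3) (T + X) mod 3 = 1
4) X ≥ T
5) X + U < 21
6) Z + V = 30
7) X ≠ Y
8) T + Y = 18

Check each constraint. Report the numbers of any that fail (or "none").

1) gcd(3, 17) = 1, not 8 — violated.
2) Z = 14 > 12, so we need V ≤ 17; V = 17 ≤ 17 — satisfied.
3) T + X = 22; 22 mod 3 = 1 — satisfied.
4) X = 16, T = 6; 16 ≥ 6 — satisfied.
5) X + U = 16 + 3 = 19; 19 < 21 — satisfied.
6) Z + V = 14 + 17 = 31, not 30 — violated.
7) X = 16, Y = 12; distinct — satisfied.
8) T + Y = 6 + 12 = 18 — satisfied.

Constraints 1, 6 do not hold.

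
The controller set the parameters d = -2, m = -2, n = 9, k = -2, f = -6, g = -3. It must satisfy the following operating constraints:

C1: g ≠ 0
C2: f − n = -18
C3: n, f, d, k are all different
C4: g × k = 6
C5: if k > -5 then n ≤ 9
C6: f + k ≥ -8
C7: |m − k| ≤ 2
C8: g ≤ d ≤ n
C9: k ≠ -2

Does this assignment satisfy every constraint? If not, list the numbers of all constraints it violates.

C1: g = -3, and -3 ≠ 0 — satisfied.
C2: f − n = -6 − 9 = -15, not -18 — violated.
C3: d = k = -2, not all different — violated.
C4: g × k = -3 × (-2) = 6 — satisfied.
C5: k = -2 > -5, so we need n ≤ 9; n = 9 ≤ 9 — satisfied.
C6: f + k = -6 + (-2) = -8; -8 ≥ -8 — satisfied.
C7: |-2 − (-2)| = 0; 0 ≤ 2 — satisfied.
C8: values -3 ≤ -2 ≤ 9 — satisfied.
C9: k = -2, but -2 is required to differ — violated.

Constraints 2, 3, and 9 do not hold.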